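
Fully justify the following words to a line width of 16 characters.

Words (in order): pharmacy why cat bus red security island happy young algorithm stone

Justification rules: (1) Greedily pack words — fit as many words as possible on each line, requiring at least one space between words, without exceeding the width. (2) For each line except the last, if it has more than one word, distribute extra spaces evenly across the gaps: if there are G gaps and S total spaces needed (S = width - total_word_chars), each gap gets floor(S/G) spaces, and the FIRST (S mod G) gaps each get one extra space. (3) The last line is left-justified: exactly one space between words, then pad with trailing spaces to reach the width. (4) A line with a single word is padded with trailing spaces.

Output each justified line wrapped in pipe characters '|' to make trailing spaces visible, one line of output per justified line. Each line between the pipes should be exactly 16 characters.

Line 1: ['pharmacy', 'why', 'cat'] (min_width=16, slack=0)
Line 2: ['bus', 'red', 'security'] (min_width=16, slack=0)
Line 3: ['island', 'happy'] (min_width=12, slack=4)
Line 4: ['young', 'algorithm'] (min_width=15, slack=1)
Line 5: ['stone'] (min_width=5, slack=11)

Answer: |pharmacy why cat|
|bus red security|
|island     happy|
|young  algorithm|
|stone           |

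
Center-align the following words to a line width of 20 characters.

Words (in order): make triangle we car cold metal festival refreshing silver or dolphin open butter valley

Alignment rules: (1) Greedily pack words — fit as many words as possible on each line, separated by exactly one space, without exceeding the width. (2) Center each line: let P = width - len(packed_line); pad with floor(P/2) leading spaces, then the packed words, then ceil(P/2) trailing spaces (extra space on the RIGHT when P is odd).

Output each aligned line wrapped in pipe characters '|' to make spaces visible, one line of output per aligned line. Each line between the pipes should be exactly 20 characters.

Answer: |make triangle we car|
|cold metal festival |
|refreshing silver or|
|dolphin open butter |
|       valley       |

Derivation:
Line 1: ['make', 'triangle', 'we', 'car'] (min_width=20, slack=0)
Line 2: ['cold', 'metal', 'festival'] (min_width=19, slack=1)
Line 3: ['refreshing', 'silver', 'or'] (min_width=20, slack=0)
Line 4: ['dolphin', 'open', 'butter'] (min_width=19, slack=1)
Line 5: ['valley'] (min_width=6, slack=14)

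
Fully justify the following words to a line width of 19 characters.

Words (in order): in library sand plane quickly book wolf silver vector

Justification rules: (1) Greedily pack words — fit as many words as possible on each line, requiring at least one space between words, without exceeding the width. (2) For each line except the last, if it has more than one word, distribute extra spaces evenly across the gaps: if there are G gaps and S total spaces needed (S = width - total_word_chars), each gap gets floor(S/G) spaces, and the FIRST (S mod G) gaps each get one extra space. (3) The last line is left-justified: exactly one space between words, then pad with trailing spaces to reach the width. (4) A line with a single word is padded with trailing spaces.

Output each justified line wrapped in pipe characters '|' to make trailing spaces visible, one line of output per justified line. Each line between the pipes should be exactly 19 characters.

Answer: |in   library   sand|
|plane  quickly book|
|wolf silver vector |

Derivation:
Line 1: ['in', 'library', 'sand'] (min_width=15, slack=4)
Line 2: ['plane', 'quickly', 'book'] (min_width=18, slack=1)
Line 3: ['wolf', 'silver', 'vector'] (min_width=18, slack=1)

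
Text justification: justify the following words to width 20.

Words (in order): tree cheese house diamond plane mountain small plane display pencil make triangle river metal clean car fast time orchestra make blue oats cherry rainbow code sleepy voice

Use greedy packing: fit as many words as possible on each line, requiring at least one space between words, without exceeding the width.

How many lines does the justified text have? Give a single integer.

Answer: 9

Derivation:
Line 1: ['tree', 'cheese', 'house'] (min_width=17, slack=3)
Line 2: ['diamond', 'plane'] (min_width=13, slack=7)
Line 3: ['mountain', 'small', 'plane'] (min_width=20, slack=0)
Line 4: ['display', 'pencil', 'make'] (min_width=19, slack=1)
Line 5: ['triangle', 'river', 'metal'] (min_width=20, slack=0)
Line 6: ['clean', 'car', 'fast', 'time'] (min_width=19, slack=1)
Line 7: ['orchestra', 'make', 'blue'] (min_width=19, slack=1)
Line 8: ['oats', 'cherry', 'rainbow'] (min_width=19, slack=1)
Line 9: ['code', 'sleepy', 'voice'] (min_width=17, slack=3)
Total lines: 9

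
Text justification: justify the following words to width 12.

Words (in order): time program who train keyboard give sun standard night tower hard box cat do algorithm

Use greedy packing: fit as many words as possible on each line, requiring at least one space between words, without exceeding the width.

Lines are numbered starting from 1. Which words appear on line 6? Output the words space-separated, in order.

Answer: night tower

Derivation:
Line 1: ['time', 'program'] (min_width=12, slack=0)
Line 2: ['who', 'train'] (min_width=9, slack=3)
Line 3: ['keyboard'] (min_width=8, slack=4)
Line 4: ['give', 'sun'] (min_width=8, slack=4)
Line 5: ['standard'] (min_width=8, slack=4)
Line 6: ['night', 'tower'] (min_width=11, slack=1)
Line 7: ['hard', 'box', 'cat'] (min_width=12, slack=0)
Line 8: ['do', 'algorithm'] (min_width=12, slack=0)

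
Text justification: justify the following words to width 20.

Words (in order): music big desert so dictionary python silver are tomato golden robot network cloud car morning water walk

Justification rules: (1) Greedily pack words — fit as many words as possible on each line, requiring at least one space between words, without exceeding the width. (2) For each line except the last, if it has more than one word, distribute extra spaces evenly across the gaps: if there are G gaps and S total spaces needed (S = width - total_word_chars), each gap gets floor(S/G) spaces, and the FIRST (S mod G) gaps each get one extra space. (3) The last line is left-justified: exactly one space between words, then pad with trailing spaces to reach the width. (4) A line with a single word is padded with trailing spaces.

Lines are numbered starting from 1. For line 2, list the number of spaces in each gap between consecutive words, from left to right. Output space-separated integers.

Line 1: ['music', 'big', 'desert', 'so'] (min_width=19, slack=1)
Line 2: ['dictionary', 'python'] (min_width=17, slack=3)
Line 3: ['silver', 'are', 'tomato'] (min_width=17, slack=3)
Line 4: ['golden', 'robot', 'network'] (min_width=20, slack=0)
Line 5: ['cloud', 'car', 'morning'] (min_width=17, slack=3)
Line 6: ['water', 'walk'] (min_width=10, slack=10)

Answer: 4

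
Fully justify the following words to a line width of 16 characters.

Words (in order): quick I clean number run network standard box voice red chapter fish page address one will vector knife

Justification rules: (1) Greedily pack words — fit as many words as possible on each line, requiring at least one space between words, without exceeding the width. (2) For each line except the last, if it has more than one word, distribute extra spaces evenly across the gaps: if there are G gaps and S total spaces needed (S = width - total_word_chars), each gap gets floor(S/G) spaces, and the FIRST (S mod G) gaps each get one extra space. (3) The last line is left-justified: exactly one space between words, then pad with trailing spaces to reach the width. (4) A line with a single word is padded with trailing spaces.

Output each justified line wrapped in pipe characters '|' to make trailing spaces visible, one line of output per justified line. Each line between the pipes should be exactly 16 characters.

Answer: |quick   I  clean|
|number       run|
|network standard|
|box   voice  red|
|chapter     fish|
|page address one|
|will      vector|
|knife           |

Derivation:
Line 1: ['quick', 'I', 'clean'] (min_width=13, slack=3)
Line 2: ['number', 'run'] (min_width=10, slack=6)
Line 3: ['network', 'standard'] (min_width=16, slack=0)
Line 4: ['box', 'voice', 'red'] (min_width=13, slack=3)
Line 5: ['chapter', 'fish'] (min_width=12, slack=4)
Line 6: ['page', 'address', 'one'] (min_width=16, slack=0)
Line 7: ['will', 'vector'] (min_width=11, slack=5)
Line 8: ['knife'] (min_width=5, slack=11)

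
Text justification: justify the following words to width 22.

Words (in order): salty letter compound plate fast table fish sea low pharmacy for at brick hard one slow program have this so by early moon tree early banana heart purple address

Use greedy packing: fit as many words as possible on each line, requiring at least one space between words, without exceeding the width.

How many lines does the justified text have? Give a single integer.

Line 1: ['salty', 'letter', 'compound'] (min_width=21, slack=1)
Line 2: ['plate', 'fast', 'table', 'fish'] (min_width=21, slack=1)
Line 3: ['sea', 'low', 'pharmacy', 'for'] (min_width=20, slack=2)
Line 4: ['at', 'brick', 'hard', 'one', 'slow'] (min_width=22, slack=0)
Line 5: ['program', 'have', 'this', 'so'] (min_width=20, slack=2)
Line 6: ['by', 'early', 'moon', 'tree'] (min_width=18, slack=4)
Line 7: ['early', 'banana', 'heart'] (min_width=18, slack=4)
Line 8: ['purple', 'address'] (min_width=14, slack=8)
Total lines: 8

Answer: 8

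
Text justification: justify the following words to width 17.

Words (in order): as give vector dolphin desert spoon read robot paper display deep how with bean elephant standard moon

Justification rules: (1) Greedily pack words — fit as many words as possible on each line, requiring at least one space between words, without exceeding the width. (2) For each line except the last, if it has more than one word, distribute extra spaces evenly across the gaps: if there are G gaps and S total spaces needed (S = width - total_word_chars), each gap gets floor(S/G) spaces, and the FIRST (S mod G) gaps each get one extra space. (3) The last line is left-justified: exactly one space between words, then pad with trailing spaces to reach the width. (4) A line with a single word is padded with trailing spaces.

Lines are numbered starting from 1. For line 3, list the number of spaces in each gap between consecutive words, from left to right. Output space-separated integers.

Line 1: ['as', 'give', 'vector'] (min_width=14, slack=3)
Line 2: ['dolphin', 'desert'] (min_width=14, slack=3)
Line 3: ['spoon', 'read', 'robot'] (min_width=16, slack=1)
Line 4: ['paper', 'display'] (min_width=13, slack=4)
Line 5: ['deep', 'how', 'with'] (min_width=13, slack=4)
Line 6: ['bean', 'elephant'] (min_width=13, slack=4)
Line 7: ['standard', 'moon'] (min_width=13, slack=4)

Answer: 2 1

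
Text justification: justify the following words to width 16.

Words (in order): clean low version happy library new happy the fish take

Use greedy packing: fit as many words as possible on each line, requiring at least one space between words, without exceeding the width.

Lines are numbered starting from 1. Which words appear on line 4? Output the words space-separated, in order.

Answer: happy the fish

Derivation:
Line 1: ['clean', 'low'] (min_width=9, slack=7)
Line 2: ['version', 'happy'] (min_width=13, slack=3)
Line 3: ['library', 'new'] (min_width=11, slack=5)
Line 4: ['happy', 'the', 'fish'] (min_width=14, slack=2)
Line 5: ['take'] (min_width=4, slack=12)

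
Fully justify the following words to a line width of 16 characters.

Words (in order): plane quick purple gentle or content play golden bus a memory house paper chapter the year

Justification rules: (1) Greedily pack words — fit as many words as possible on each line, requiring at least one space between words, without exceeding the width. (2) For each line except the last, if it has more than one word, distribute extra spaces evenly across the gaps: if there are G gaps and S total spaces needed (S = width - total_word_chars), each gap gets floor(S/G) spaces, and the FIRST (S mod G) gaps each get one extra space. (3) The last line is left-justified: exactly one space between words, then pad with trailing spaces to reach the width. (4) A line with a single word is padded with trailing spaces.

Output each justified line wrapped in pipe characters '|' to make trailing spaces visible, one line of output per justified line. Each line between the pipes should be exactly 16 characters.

Answer: |plane      quick|
|purple gentle or|
|content     play|
|golden   bus   a|
|memory     house|
|paper    chapter|
|the year        |

Derivation:
Line 1: ['plane', 'quick'] (min_width=11, slack=5)
Line 2: ['purple', 'gentle', 'or'] (min_width=16, slack=0)
Line 3: ['content', 'play'] (min_width=12, slack=4)
Line 4: ['golden', 'bus', 'a'] (min_width=12, slack=4)
Line 5: ['memory', 'house'] (min_width=12, slack=4)
Line 6: ['paper', 'chapter'] (min_width=13, slack=3)
Line 7: ['the', 'year'] (min_width=8, slack=8)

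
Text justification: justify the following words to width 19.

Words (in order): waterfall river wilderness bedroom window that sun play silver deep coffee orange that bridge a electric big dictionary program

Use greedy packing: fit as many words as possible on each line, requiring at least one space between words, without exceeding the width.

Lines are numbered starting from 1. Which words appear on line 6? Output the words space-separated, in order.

Line 1: ['waterfall', 'river'] (min_width=15, slack=4)
Line 2: ['wilderness', 'bedroom'] (min_width=18, slack=1)
Line 3: ['window', 'that', 'sun'] (min_width=15, slack=4)
Line 4: ['play', 'silver', 'deep'] (min_width=16, slack=3)
Line 5: ['coffee', 'orange', 'that'] (min_width=18, slack=1)
Line 6: ['bridge', 'a', 'electric'] (min_width=17, slack=2)
Line 7: ['big', 'dictionary'] (min_width=14, slack=5)
Line 8: ['program'] (min_width=7, slack=12)

Answer: bridge a electric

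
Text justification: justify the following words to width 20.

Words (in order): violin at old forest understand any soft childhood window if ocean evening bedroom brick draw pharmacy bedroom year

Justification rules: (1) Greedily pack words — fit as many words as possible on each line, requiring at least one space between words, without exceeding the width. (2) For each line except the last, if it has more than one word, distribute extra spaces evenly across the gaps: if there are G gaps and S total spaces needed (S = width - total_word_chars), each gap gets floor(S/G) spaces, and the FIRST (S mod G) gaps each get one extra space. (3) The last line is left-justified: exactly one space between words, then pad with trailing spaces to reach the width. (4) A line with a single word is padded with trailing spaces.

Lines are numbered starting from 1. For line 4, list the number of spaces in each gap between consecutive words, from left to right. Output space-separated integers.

Answer: 8

Derivation:
Line 1: ['violin', 'at', 'old', 'forest'] (min_width=20, slack=0)
Line 2: ['understand', 'any', 'soft'] (min_width=19, slack=1)
Line 3: ['childhood', 'window', 'if'] (min_width=19, slack=1)
Line 4: ['ocean', 'evening'] (min_width=13, slack=7)
Line 5: ['bedroom', 'brick', 'draw'] (min_width=18, slack=2)
Line 6: ['pharmacy', 'bedroom'] (min_width=16, slack=4)
Line 7: ['year'] (min_width=4, slack=16)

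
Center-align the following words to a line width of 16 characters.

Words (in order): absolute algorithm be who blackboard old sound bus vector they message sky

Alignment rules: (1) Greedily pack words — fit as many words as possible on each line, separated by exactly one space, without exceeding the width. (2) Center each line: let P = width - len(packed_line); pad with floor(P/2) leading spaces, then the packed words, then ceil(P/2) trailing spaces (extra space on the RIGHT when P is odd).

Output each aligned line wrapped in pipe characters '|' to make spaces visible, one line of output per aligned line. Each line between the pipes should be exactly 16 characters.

Answer: |    absolute    |
|algorithm be who|
| blackboard old |
|sound bus vector|
|they message sky|

Derivation:
Line 1: ['absolute'] (min_width=8, slack=8)
Line 2: ['algorithm', 'be', 'who'] (min_width=16, slack=0)
Line 3: ['blackboard', 'old'] (min_width=14, slack=2)
Line 4: ['sound', 'bus', 'vector'] (min_width=16, slack=0)
Line 5: ['they', 'message', 'sky'] (min_width=16, slack=0)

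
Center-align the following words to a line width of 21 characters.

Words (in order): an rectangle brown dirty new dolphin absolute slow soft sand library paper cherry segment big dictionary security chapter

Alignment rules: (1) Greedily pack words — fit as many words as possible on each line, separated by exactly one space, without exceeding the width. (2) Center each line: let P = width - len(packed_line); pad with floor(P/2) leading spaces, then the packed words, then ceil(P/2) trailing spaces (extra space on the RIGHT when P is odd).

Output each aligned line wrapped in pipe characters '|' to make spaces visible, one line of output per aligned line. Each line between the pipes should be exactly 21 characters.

Line 1: ['an', 'rectangle', 'brown'] (min_width=18, slack=3)
Line 2: ['dirty', 'new', 'dolphin'] (min_width=17, slack=4)
Line 3: ['absolute', 'slow', 'soft'] (min_width=18, slack=3)
Line 4: ['sand', 'library', 'paper'] (min_width=18, slack=3)
Line 5: ['cherry', 'segment', 'big'] (min_width=18, slack=3)
Line 6: ['dictionary', 'security'] (min_width=19, slack=2)
Line 7: ['chapter'] (min_width=7, slack=14)

Answer: | an rectangle brown  |
|  dirty new dolphin  |
| absolute slow soft  |
| sand library paper  |
| cherry segment big  |
| dictionary security |
|       chapter       |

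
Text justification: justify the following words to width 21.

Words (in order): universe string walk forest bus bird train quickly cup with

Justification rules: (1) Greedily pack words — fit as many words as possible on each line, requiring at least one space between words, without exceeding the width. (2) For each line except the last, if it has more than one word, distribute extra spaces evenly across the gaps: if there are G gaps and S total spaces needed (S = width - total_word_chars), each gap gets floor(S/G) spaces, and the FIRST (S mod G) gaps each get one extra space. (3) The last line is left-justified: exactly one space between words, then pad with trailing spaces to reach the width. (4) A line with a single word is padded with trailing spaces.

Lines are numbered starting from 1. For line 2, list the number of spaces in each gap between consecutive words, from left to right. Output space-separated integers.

Answer: 1 1 1

Derivation:
Line 1: ['universe', 'string', 'walk'] (min_width=20, slack=1)
Line 2: ['forest', 'bus', 'bird', 'train'] (min_width=21, slack=0)
Line 3: ['quickly', 'cup', 'with'] (min_width=16, slack=5)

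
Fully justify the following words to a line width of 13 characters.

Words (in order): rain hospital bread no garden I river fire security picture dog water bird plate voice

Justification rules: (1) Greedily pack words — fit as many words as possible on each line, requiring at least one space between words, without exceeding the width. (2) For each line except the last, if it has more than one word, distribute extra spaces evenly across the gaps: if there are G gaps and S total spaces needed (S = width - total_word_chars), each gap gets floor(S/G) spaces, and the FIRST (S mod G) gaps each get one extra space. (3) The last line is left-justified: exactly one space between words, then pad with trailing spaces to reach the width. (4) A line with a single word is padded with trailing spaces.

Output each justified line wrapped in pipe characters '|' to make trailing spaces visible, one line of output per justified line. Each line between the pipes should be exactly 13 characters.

Line 1: ['rain', 'hospital'] (min_width=13, slack=0)
Line 2: ['bread', 'no'] (min_width=8, slack=5)
Line 3: ['garden', 'I'] (min_width=8, slack=5)
Line 4: ['river', 'fire'] (min_width=10, slack=3)
Line 5: ['security'] (min_width=8, slack=5)
Line 6: ['picture', 'dog'] (min_width=11, slack=2)
Line 7: ['water', 'bird'] (min_width=10, slack=3)
Line 8: ['plate', 'voice'] (min_width=11, slack=2)

Answer: |rain hospital|
|bread      no|
|garden      I|
|river    fire|
|security     |
|picture   dog|
|water    bird|
|plate voice  |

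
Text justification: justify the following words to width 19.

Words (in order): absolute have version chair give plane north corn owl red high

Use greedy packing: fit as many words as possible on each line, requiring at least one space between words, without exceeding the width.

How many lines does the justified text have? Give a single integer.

Line 1: ['absolute', 'have'] (min_width=13, slack=6)
Line 2: ['version', 'chair', 'give'] (min_width=18, slack=1)
Line 3: ['plane', 'north', 'corn'] (min_width=16, slack=3)
Line 4: ['owl', 'red', 'high'] (min_width=12, slack=7)
Total lines: 4

Answer: 4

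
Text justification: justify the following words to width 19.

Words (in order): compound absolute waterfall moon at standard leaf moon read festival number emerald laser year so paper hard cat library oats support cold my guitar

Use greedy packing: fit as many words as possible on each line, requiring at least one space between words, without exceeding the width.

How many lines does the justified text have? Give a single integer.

Line 1: ['compound', 'absolute'] (min_width=17, slack=2)
Line 2: ['waterfall', 'moon', 'at'] (min_width=17, slack=2)
Line 3: ['standard', 'leaf', 'moon'] (min_width=18, slack=1)
Line 4: ['read', 'festival'] (min_width=13, slack=6)
Line 5: ['number', 'emerald'] (min_width=14, slack=5)
Line 6: ['laser', 'year', 'so', 'paper'] (min_width=19, slack=0)
Line 7: ['hard', 'cat', 'library'] (min_width=16, slack=3)
Line 8: ['oats', 'support', 'cold'] (min_width=17, slack=2)
Line 9: ['my', 'guitar'] (min_width=9, slack=10)
Total lines: 9

Answer: 9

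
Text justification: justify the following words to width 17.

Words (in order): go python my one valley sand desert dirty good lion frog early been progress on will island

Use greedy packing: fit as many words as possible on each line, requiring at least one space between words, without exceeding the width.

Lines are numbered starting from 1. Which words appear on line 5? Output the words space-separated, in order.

Line 1: ['go', 'python', 'my', 'one'] (min_width=16, slack=1)
Line 2: ['valley', 'sand'] (min_width=11, slack=6)
Line 3: ['desert', 'dirty', 'good'] (min_width=17, slack=0)
Line 4: ['lion', 'frog', 'early'] (min_width=15, slack=2)
Line 5: ['been', 'progress', 'on'] (min_width=16, slack=1)
Line 6: ['will', 'island'] (min_width=11, slack=6)

Answer: been progress on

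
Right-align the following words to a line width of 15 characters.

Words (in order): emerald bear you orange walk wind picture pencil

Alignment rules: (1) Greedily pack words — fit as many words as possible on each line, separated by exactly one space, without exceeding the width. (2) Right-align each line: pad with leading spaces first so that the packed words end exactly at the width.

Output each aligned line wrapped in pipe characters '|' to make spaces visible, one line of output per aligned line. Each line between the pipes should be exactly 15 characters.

Answer: |   emerald bear|
|you orange walk|
|   wind picture|
|         pencil|

Derivation:
Line 1: ['emerald', 'bear'] (min_width=12, slack=3)
Line 2: ['you', 'orange', 'walk'] (min_width=15, slack=0)
Line 3: ['wind', 'picture'] (min_width=12, slack=3)
Line 4: ['pencil'] (min_width=6, slack=9)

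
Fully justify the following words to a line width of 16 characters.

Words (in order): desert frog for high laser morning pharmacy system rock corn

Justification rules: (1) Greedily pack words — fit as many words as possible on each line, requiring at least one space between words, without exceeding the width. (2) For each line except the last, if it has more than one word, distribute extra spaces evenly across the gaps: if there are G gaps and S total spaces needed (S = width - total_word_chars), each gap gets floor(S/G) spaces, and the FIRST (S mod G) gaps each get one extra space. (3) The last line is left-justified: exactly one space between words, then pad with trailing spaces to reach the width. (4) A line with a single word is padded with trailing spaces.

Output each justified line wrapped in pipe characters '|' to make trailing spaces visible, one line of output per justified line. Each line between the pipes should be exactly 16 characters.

Answer: |desert  frog for|
|high       laser|
|morning pharmacy|
|system rock corn|

Derivation:
Line 1: ['desert', 'frog', 'for'] (min_width=15, slack=1)
Line 2: ['high', 'laser'] (min_width=10, slack=6)
Line 3: ['morning', 'pharmacy'] (min_width=16, slack=0)
Line 4: ['system', 'rock', 'corn'] (min_width=16, slack=0)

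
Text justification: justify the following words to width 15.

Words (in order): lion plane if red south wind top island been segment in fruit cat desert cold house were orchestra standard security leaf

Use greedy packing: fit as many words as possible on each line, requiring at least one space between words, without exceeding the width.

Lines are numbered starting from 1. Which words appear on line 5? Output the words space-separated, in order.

Answer: fruit cat

Derivation:
Line 1: ['lion', 'plane', 'if'] (min_width=13, slack=2)
Line 2: ['red', 'south', 'wind'] (min_width=14, slack=1)
Line 3: ['top', 'island', 'been'] (min_width=15, slack=0)
Line 4: ['segment', 'in'] (min_width=10, slack=5)
Line 5: ['fruit', 'cat'] (min_width=9, slack=6)
Line 6: ['desert', 'cold'] (min_width=11, slack=4)
Line 7: ['house', 'were'] (min_width=10, slack=5)
Line 8: ['orchestra'] (min_width=9, slack=6)
Line 9: ['standard'] (min_width=8, slack=7)
Line 10: ['security', 'leaf'] (min_width=13, slack=2)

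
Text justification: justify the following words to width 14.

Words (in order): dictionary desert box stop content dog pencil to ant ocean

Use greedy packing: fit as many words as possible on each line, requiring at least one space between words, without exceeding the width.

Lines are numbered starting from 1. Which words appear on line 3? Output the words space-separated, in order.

Line 1: ['dictionary'] (min_width=10, slack=4)
Line 2: ['desert', 'box'] (min_width=10, slack=4)
Line 3: ['stop', 'content'] (min_width=12, slack=2)
Line 4: ['dog', 'pencil', 'to'] (min_width=13, slack=1)
Line 5: ['ant', 'ocean'] (min_width=9, slack=5)

Answer: stop content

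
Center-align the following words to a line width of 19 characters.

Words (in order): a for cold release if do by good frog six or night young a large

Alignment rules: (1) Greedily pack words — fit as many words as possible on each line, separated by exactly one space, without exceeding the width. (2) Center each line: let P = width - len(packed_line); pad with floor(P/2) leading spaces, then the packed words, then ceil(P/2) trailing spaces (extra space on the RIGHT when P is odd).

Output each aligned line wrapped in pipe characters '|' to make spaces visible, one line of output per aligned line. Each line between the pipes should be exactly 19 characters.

Line 1: ['a', 'for', 'cold', 'release'] (min_width=18, slack=1)
Line 2: ['if', 'do', 'by', 'good', 'frog'] (min_width=18, slack=1)
Line 3: ['six', 'or', 'night', 'young'] (min_width=18, slack=1)
Line 4: ['a', 'large'] (min_width=7, slack=12)

Answer: |a for cold release |
|if do by good frog |
|six or night young |
|      a large      |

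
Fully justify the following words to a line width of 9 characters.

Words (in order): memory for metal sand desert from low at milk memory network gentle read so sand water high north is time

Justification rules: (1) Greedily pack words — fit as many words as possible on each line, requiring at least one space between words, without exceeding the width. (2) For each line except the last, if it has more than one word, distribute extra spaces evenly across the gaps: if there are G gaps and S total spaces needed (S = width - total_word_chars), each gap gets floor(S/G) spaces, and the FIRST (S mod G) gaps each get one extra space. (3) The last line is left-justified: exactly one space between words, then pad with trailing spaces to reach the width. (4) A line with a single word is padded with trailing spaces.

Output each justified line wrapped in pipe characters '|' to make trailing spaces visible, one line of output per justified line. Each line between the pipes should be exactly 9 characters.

Answer: |memory   |
|for metal|
|sand     |
|desert   |
|from  low|
|at   milk|
|memory   |
|network  |
|gentle   |
|read   so|
|sand     |
|water    |
|high     |
|north  is|
|time     |

Derivation:
Line 1: ['memory'] (min_width=6, slack=3)
Line 2: ['for', 'metal'] (min_width=9, slack=0)
Line 3: ['sand'] (min_width=4, slack=5)
Line 4: ['desert'] (min_width=6, slack=3)
Line 5: ['from', 'low'] (min_width=8, slack=1)
Line 6: ['at', 'milk'] (min_width=7, slack=2)
Line 7: ['memory'] (min_width=6, slack=3)
Line 8: ['network'] (min_width=7, slack=2)
Line 9: ['gentle'] (min_width=6, slack=3)
Line 10: ['read', 'so'] (min_width=7, slack=2)
Line 11: ['sand'] (min_width=4, slack=5)
Line 12: ['water'] (min_width=5, slack=4)
Line 13: ['high'] (min_width=4, slack=5)
Line 14: ['north', 'is'] (min_width=8, slack=1)
Line 15: ['time'] (min_width=4, slack=5)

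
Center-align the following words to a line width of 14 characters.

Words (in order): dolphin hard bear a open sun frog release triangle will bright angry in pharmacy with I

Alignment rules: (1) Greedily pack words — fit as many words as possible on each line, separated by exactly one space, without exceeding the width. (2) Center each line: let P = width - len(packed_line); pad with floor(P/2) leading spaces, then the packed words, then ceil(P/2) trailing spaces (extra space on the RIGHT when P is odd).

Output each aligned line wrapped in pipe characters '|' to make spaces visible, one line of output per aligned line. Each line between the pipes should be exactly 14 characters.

Answer: | dolphin hard |
| bear a open  |
|   sun frog   |
|   release    |
|triangle will |
| bright angry |
| in pharmacy  |
|    with I    |

Derivation:
Line 1: ['dolphin', 'hard'] (min_width=12, slack=2)
Line 2: ['bear', 'a', 'open'] (min_width=11, slack=3)
Line 3: ['sun', 'frog'] (min_width=8, slack=6)
Line 4: ['release'] (min_width=7, slack=7)
Line 5: ['triangle', 'will'] (min_width=13, slack=1)
Line 6: ['bright', 'angry'] (min_width=12, slack=2)
Line 7: ['in', 'pharmacy'] (min_width=11, slack=3)
Line 8: ['with', 'I'] (min_width=6, slack=8)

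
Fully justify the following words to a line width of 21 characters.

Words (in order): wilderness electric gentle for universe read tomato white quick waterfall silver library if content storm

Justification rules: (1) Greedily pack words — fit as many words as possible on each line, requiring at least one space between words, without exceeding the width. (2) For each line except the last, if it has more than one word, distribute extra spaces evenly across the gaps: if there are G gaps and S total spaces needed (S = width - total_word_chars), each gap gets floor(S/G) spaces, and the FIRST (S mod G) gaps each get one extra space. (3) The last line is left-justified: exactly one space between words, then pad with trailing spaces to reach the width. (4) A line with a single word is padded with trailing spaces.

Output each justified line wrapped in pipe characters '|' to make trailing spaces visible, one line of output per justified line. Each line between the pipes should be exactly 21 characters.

Answer: |wilderness   electric|
|gentle  for  universe|
|read   tomato   white|
|quick       waterfall|
|silver   library   if|
|content storm        |

Derivation:
Line 1: ['wilderness', 'electric'] (min_width=19, slack=2)
Line 2: ['gentle', 'for', 'universe'] (min_width=19, slack=2)
Line 3: ['read', 'tomato', 'white'] (min_width=17, slack=4)
Line 4: ['quick', 'waterfall'] (min_width=15, slack=6)
Line 5: ['silver', 'library', 'if'] (min_width=17, slack=4)
Line 6: ['content', 'storm'] (min_width=13, slack=8)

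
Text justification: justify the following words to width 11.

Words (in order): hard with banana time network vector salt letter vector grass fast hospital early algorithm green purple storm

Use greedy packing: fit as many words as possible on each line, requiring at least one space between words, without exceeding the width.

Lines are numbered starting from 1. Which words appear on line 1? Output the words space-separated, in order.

Line 1: ['hard', 'with'] (min_width=9, slack=2)
Line 2: ['banana', 'time'] (min_width=11, slack=0)
Line 3: ['network'] (min_width=7, slack=4)
Line 4: ['vector', 'salt'] (min_width=11, slack=0)
Line 5: ['letter'] (min_width=6, slack=5)
Line 6: ['vector'] (min_width=6, slack=5)
Line 7: ['grass', 'fast'] (min_width=10, slack=1)
Line 8: ['hospital'] (min_width=8, slack=3)
Line 9: ['early'] (min_width=5, slack=6)
Line 10: ['algorithm'] (min_width=9, slack=2)
Line 11: ['green'] (min_width=5, slack=6)
Line 12: ['purple'] (min_width=6, slack=5)
Line 13: ['storm'] (min_width=5, slack=6)

Answer: hard with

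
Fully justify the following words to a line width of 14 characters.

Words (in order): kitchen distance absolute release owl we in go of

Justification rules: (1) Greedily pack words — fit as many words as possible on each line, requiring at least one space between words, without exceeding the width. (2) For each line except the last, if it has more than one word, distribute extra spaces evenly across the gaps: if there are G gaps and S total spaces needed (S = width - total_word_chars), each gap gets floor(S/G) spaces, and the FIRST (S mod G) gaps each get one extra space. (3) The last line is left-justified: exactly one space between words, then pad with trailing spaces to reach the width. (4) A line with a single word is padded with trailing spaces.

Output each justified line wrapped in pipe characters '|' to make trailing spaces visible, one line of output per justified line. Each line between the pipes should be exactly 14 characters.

Line 1: ['kitchen'] (min_width=7, slack=7)
Line 2: ['distance'] (min_width=8, slack=6)
Line 3: ['absolute'] (min_width=8, slack=6)
Line 4: ['release', 'owl', 'we'] (min_width=14, slack=0)
Line 5: ['in', 'go', 'of'] (min_width=8, slack=6)

Answer: |kitchen       |
|distance      |
|absolute      |
|release owl we|
|in go of      |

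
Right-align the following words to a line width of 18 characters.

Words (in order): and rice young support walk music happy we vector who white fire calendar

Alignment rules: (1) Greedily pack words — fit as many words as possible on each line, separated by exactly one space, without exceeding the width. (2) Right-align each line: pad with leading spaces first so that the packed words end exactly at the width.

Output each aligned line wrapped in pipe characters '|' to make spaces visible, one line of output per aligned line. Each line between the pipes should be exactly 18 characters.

Line 1: ['and', 'rice', 'young'] (min_width=14, slack=4)
Line 2: ['support', 'walk', 'music'] (min_width=18, slack=0)
Line 3: ['happy', 'we', 'vector'] (min_width=15, slack=3)
Line 4: ['who', 'white', 'fire'] (min_width=14, slack=4)
Line 5: ['calendar'] (min_width=8, slack=10)

Answer: |    and rice young|
|support walk music|
|   happy we vector|
|    who white fire|
|          calendar|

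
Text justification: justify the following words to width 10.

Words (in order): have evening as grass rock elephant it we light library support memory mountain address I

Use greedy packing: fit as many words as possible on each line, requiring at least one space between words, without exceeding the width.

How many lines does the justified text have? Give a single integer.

Line 1: ['have'] (min_width=4, slack=6)
Line 2: ['evening', 'as'] (min_width=10, slack=0)
Line 3: ['grass', 'rock'] (min_width=10, slack=0)
Line 4: ['elephant'] (min_width=8, slack=2)
Line 5: ['it', 'we'] (min_width=5, slack=5)
Line 6: ['light'] (min_width=5, slack=5)
Line 7: ['library'] (min_width=7, slack=3)
Line 8: ['support'] (min_width=7, slack=3)
Line 9: ['memory'] (min_width=6, slack=4)
Line 10: ['mountain'] (min_width=8, slack=2)
Line 11: ['address', 'I'] (min_width=9, slack=1)
Total lines: 11

Answer: 11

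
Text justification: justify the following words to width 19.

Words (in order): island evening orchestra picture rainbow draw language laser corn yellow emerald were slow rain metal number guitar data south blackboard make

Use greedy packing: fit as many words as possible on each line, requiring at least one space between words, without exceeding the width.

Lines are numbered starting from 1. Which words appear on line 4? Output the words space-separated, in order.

Answer: language laser corn

Derivation:
Line 1: ['island', 'evening'] (min_width=14, slack=5)
Line 2: ['orchestra', 'picture'] (min_width=17, slack=2)
Line 3: ['rainbow', 'draw'] (min_width=12, slack=7)
Line 4: ['language', 'laser', 'corn'] (min_width=19, slack=0)
Line 5: ['yellow', 'emerald', 'were'] (min_width=19, slack=0)
Line 6: ['slow', 'rain', 'metal'] (min_width=15, slack=4)
Line 7: ['number', 'guitar', 'data'] (min_width=18, slack=1)
Line 8: ['south', 'blackboard'] (min_width=16, slack=3)
Line 9: ['make'] (min_width=4, slack=15)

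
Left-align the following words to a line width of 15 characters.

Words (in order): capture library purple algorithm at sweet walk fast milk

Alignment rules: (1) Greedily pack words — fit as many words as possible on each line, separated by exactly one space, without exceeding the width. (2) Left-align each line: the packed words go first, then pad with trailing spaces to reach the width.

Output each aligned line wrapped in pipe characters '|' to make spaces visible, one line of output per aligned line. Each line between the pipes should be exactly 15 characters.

Line 1: ['capture', 'library'] (min_width=15, slack=0)
Line 2: ['purple'] (min_width=6, slack=9)
Line 3: ['algorithm', 'at'] (min_width=12, slack=3)
Line 4: ['sweet', 'walk', 'fast'] (min_width=15, slack=0)
Line 5: ['milk'] (min_width=4, slack=11)

Answer: |capture library|
|purple         |
|algorithm at   |
|sweet walk fast|
|milk           |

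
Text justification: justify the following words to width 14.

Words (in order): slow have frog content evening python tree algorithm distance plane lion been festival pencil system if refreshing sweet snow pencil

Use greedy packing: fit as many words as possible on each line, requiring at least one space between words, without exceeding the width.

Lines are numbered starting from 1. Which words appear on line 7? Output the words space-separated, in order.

Line 1: ['slow', 'have', 'frog'] (min_width=14, slack=0)
Line 2: ['content'] (min_width=7, slack=7)
Line 3: ['evening', 'python'] (min_width=14, slack=0)
Line 4: ['tree', 'algorithm'] (min_width=14, slack=0)
Line 5: ['distance', 'plane'] (min_width=14, slack=0)
Line 6: ['lion', 'been'] (min_width=9, slack=5)
Line 7: ['festival'] (min_width=8, slack=6)
Line 8: ['pencil', 'system'] (min_width=13, slack=1)
Line 9: ['if', 'refreshing'] (min_width=13, slack=1)
Line 10: ['sweet', 'snow'] (min_width=10, slack=4)
Line 11: ['pencil'] (min_width=6, slack=8)

Answer: festival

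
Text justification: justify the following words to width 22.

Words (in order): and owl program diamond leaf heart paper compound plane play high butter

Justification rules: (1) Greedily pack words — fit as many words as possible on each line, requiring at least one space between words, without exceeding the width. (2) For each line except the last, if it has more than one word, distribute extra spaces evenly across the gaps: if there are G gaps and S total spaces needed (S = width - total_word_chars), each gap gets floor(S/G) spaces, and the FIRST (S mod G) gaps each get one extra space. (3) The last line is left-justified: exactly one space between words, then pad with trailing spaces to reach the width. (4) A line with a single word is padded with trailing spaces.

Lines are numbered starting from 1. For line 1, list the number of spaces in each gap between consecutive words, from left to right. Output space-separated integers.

Answer: 5 4

Derivation:
Line 1: ['and', 'owl', 'program'] (min_width=15, slack=7)
Line 2: ['diamond', 'leaf', 'heart'] (min_width=18, slack=4)
Line 3: ['paper', 'compound', 'plane'] (min_width=20, slack=2)
Line 4: ['play', 'high', 'butter'] (min_width=16, slack=6)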